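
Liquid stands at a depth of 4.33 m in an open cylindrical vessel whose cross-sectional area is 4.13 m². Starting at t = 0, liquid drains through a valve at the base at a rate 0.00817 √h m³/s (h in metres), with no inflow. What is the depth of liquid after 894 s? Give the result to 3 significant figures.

With no inflow, A dh/dt = −0.00817 √h.
Separate and integrate: 2(√h − √h₀) = −(0.00817/A) t.
√h = √4.33 − 0.00817·894/(2·4.13) = 2.0809 − 0.88426 = 1.1966.
h = 1.1966² = 1.4319 m.

1.43 m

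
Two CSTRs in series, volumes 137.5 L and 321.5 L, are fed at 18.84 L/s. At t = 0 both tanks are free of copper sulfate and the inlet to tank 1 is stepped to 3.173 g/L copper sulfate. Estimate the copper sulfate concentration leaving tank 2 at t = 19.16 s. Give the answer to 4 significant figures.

1.541 g/L

Time constants: τᵢ = Vᵢ/Q for each well-mixed tank.
τ₁ = 137.5/18.84 = 7.29830 s; τ₂ = 321.5/18.84 = 17.0648 s.
Solving the cascade with C₁(0)=C₂(0)=0 gives C₂(t) = C_in[1 − (τ₁ e^(−t/τ₁) − τ₂ e^(−t/τ₂))/(τ₁ − τ₂)].
At t = 19.16: e^(−t/τ₁) = 0.0724203, e^(−t/τ₂) = 0.325373.
C₂ = 3.173·[1 − (7.29830·0.0724203 − 17.0648·0.325373)/(-9.76645)] = 3.173·0.485599 = 1.54081 g/L.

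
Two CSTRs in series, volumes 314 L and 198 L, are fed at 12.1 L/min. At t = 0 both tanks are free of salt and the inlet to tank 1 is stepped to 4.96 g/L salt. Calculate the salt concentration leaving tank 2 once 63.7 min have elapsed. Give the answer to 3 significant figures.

3.98 g/L

Species balance on tank i: dCᵢ/dt = (Cᵢ₋₁ − Cᵢ)/τᵢ with τᵢ = Vᵢ/Q.
τ₁ = 314/12.1 = 25.950 min; τ₂ = 198/12.1 = 16.364 min.
Tank 1: C₁ = C_in(1 − e^(−t/τ₁)). Tank 2 (τ₁ ≠ τ₂): C₂ = C_in[1 − (τ₁ e^(−t/τ₁) − τ₂ e^(−t/τ₂))/(τ₁ − τ₂)].
At t = 63.7: e^(−t/τ₁) = 0.085891, e^(−t/τ₂) = 0.020389.
C₂ = 4.96·[1 − (25.950·0.085891 − 16.364·0.020389)/(9.5868)] = 4.96·0.80230 = 3.9794 g/L.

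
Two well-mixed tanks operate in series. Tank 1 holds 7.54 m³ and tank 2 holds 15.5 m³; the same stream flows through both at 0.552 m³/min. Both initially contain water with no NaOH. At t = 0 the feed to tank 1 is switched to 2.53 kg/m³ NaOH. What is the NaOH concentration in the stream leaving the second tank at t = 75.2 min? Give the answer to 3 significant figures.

Species balance on tank i: dCᵢ/dt = (Cᵢ₋₁ − Cᵢ)/τᵢ with τᵢ = Vᵢ/Q.
τ₁ = 7.54/0.552 = 13.659 min; τ₂ = 15.5/0.552 = 28.080 min.
Tank 1: C₁ = C_in(1 − e^(−t/τ₁)). Tank 2 (τ₁ ≠ τ₂): C₂ = C_in[1 − (τ₁ e^(−t/τ₁) − τ₂ e^(−t/τ₂))/(τ₁ − τ₂)].
At t = 75.2: e^(−t/τ₁) = 0.0040649, e^(−t/τ₂) = 0.068694.
C₂ = 2.53·[1 − (13.659·0.0040649 − 28.080·0.068694)/(-14.420)] = 2.53·0.87009 = 2.2013 kg/m³.

2.20 kg/m³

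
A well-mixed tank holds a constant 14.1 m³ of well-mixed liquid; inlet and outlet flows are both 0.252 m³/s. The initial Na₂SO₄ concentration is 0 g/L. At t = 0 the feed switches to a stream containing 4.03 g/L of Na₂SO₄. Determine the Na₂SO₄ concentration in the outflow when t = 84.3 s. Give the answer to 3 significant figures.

Transient balance on the dissolved component: V dC/dt = Q(C_in − C).
So dC/dt = (C_in − C)/τ with τ = V/Q = 14.1/0.252 = 55.952 s.
C approaches C_in exponentially: C(t) = C_in + (C₀ − C_in) e^(−t/τ).
C(84.3) = 4.03 + (0 − 4.03)·e^(−84.3/55.952) = 4.03 + (-4.0300)·0.22165 = 3.1367 g/L.

3.14 g/L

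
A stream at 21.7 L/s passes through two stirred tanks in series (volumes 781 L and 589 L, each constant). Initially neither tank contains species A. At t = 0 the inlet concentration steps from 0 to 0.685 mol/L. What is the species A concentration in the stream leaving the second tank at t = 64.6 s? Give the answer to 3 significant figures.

Time constants: τᵢ = Vᵢ/Q for each well-mixed tank.
τ₁ = 781/21.7 = 35.991 s; τ₂ = 589/21.7 = 27.143 s.
Tank 1: C₁ = C_in(1 − e^(−t/τ₁)). Tank 2 (τ₁ ≠ τ₂): C₂ = C_in[1 − (τ₁ e^(−t/τ₁) − τ₂ e^(−t/τ₂))/(τ₁ − τ₂)].
At t = 64.6: e^(−t/τ₁) = 0.16614, e^(−t/τ₂) = 0.092551.
C₂ = 0.685·[1 − (35.991·0.16614 − 27.143·0.092551)/(8.8479)] = 0.685·0.60810 = 0.41655 mol/L.

0.417 mol/L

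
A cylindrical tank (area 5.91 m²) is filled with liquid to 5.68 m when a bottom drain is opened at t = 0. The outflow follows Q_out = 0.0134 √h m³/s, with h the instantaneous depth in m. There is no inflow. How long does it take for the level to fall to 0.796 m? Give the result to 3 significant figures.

A dh/dt = −Q_out = −0.0134 √h.
Separate and integrate: 2(√h − √h₀) = −(0.0134/A) t.
t = 2A(√h₀ − √h)/0.0134 = 2·5.91·(√5.68 − √0.796)/0.0134
  = 11.820 × (2.3833 − 0.89219) / 0.0134 = 1315.3 s.

1320 s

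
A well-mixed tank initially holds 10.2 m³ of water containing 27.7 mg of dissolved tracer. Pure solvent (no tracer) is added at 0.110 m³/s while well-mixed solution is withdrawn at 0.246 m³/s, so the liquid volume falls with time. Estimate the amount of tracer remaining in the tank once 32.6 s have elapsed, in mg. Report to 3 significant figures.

9.87 mg

Let m(t) be the amount of tracer. Volume: V(t) = V₀ + (Q_in − Q_out) t = 10.2 − 0.13600 t; V(32.6) = 5.7664 m³.
No tracer enters, so dm/dt = −Q_out · (m/V).
dm/m = −Q_out dt/(V₀ − 0.13600 t); integrating gives ln(m/m₀) = −(Q_out/(Q_in−Q_out)) ln(V/V₀).
m = m₀ (V₀/V)^(Q_out/(Q_in−Q_out)) = 27.7 × (10.2/5.7664)^(-1.8088) = 9.8728 mg.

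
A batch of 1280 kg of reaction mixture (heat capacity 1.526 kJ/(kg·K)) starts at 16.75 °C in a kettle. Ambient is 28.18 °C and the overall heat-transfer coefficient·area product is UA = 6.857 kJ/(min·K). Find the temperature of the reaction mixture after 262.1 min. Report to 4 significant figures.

Heat balance on the well-mixed liquid: M c_p dT/dt = −UA(T − T_amb).
dT/dt = (T_ss − T)/τ with T_ss = T_amb = 28.1800 °C, τ = M c_p/UA = 1280·1.526/6.857 = 284.859 min.
T approaches T_ss exponentially: T(t) = T_ss + (T₀ − T_ss) e^(−t/τ).
T(262.1) = 28.1800 + (-11.4300)·0.398478 = 23.6254 °C.

23.63 °C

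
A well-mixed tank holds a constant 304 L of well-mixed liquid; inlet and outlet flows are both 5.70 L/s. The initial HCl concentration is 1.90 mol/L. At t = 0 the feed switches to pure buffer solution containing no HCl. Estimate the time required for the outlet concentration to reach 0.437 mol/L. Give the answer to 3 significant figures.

Accumulation = in − out for the solute gives V dC/dt = Q(C_in − C), so τ = V/Q = 53.333 s.
C(t) = C_in + (C₀ − C_in) e^(−t/τ). Set C = 0.437 and solve for t:
e^(−t/τ) = (C − C_in)/(C₀ − C_in) = (0.437 − 0)/(1.90 − 0) = 0.23000
t = −τ ln(…) = 53.333 × 1.4697 = 78.383 s.

78.4 s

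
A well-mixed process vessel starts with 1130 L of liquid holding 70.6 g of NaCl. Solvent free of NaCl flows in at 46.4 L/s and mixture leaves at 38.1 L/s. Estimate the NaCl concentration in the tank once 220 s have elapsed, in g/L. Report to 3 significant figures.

0.000289 g/L

Total volume: dV/dt = Q_in − Q_out = 8.3000 L/s, so V(t) = 1130 + 8.3000 t and V(220) = 2956.0 L.
Solute balance: dm/dt = 0 − Q_out C = −Q_out m/V(t).
Separate: dm/m = −Q_out dt/V(t) ⇒ ln(m/m₀) = −(Q_out/(Q_in−Q_out)) ln(V/V₀).
m = m₀ (V₀/V)^(Q_out/(Q_in−Q_out)) = 70.6 × (1130/2956.0)^(4.5904) = 0.85458 g.
C = m/V = 0.85458/2956.0 = 0.00028910 g/L.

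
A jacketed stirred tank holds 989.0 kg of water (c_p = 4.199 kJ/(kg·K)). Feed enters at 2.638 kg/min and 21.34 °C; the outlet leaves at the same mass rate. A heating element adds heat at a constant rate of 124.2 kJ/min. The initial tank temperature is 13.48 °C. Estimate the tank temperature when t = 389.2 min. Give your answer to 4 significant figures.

25.80 °C

Unsteady energy balance on the tank contents: M c_p dT/dt = ṁ c_p (T_in − T) + 124.2.
τ = M/ṁ = 374.905 min; T_ss = T_in + Q̇/(ṁ c_p) = 21.34 + 124.2/(2.638·4.199) = 32.5525 °C.
This is linear first-order; T(t) = T_ss + (T₀ − T_ss) e^(−t/τ).
T(389.2) = 32.5525 + (-19.0725)·e^(−389.2/374.905) = 32.5525 + (-19.0725)·0.354117 = 25.7986 °C.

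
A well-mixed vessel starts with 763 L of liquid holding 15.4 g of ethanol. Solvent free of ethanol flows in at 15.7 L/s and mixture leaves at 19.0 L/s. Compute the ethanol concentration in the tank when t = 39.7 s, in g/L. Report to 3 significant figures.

Total volume: dV/dt = Q_in − Q_out = -3.3000 L/s, so V(t) = 763 − 3.3000 t and V(39.7) = 631.99 L.
Solute balance: dm/dt = 0 − Q_out C = −Q_out m/V(t).
Separate: dm/m = −Q_out dt/V(t) ⇒ ln(m/m₀) = −(Q_out/(Q_in−Q_out)) ln(V/V₀).
m = m₀ (V₀/V)^(Q_out/(Q_in−Q_out)) = 15.4 × (763/631.99)^(-5.7576) = 5.2056 g.
C = m/V = 5.2056/631.99 = 0.0082368 g/L.

0.00824 g/L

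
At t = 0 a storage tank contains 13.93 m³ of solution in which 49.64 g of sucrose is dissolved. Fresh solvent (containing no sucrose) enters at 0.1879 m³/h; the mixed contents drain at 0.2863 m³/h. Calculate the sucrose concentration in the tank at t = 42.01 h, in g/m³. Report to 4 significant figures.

1.819 g/m³

Total volume: dV/dt = Q_in − Q_out = -0.0984000 m³/h, so V(t) = 13.93 − 0.0984000 t and V(42.01) = 9.79622 m³.
Species balance (pure solvent in): dm/dt = −Q_out · m/V(t).
dm/m = −Q_out dt/(V₀ − 0.0984000 t); integrating gives ln(m/m₀) = −(Q_out/(Q_in−Q_out)) ln(V/V₀).
m = m₀ (V₀/V)^(Q_out/(Q_in−Q_out)) = 49.64 × (13.93/9.79622)^(-2.90955) = 17.8231 g.
C = m/V = 17.8231/9.79622 = 1.81938 g/m³.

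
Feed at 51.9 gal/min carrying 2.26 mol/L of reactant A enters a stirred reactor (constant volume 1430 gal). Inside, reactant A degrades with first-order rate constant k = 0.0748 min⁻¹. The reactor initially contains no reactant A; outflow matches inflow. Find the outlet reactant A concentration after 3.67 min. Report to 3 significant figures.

0.247 mol/L

Accumulation = in − out − consumed: V dC/dt = Q C_in − Q C − k V C.
dC/dt = (Q/V) C_in − (Q/V + k) C; effective rate a = Q/V + k = 0.036294 + 0.0748 = 0.11109 min⁻¹.
C_ss = Q C_in/(Q + kV) = 0.73833 mol/L; C(t) = C_ss + (C₀ − C_ss) e^(−a t).
C(3.67) = 0.73833 + (-0.73833)·e^(−0.11109·3.67) = 0.73833 + (-0.73833)·0.66517 = 0.24722 mol/L.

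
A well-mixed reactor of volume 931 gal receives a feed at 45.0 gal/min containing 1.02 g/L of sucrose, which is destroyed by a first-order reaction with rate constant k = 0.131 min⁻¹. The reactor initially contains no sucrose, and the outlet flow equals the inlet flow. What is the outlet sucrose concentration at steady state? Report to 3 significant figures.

0.275 g/L

Species balance: V dC/dt = Q C_in − Q C − k V C.
At steady state: 0 = Q C_in − (Q + kV) C_ss, so C_ss = Q C_in/(Q + kV).
C_ss = 45.0·1.02/(45.0 + 0.131·931) = 45.900/166.96 = 0.27491 g/L.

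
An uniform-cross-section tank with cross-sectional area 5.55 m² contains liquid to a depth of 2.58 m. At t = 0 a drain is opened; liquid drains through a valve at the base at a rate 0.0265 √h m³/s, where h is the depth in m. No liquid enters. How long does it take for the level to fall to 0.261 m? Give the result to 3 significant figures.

A dh/dt = −Q_out = −0.0265 √h.
∫ h^(−1/2) dh = −(0.0265/A) ∫ dt, giving 2√h = 2√h₀ − (0.0265/A) t.
t = 2A(√h₀ − √h)/0.0265 = 2·5.55·(√2.58 − √0.261)/0.0265
  = 11.100 × (1.6062 − 0.51088) / 0.0265 = 458.81 s.

459 s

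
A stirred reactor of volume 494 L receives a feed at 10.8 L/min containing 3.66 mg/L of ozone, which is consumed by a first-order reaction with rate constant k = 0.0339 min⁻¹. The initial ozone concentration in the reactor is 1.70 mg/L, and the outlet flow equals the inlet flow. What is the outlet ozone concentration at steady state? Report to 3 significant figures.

1.43 mg/L

Accumulation = in − out − consumed: V dC/dt = Q C_in − Q C − k V C.
Steady state (dC/dt = 0): C_ss = Q C_in/(Q + kV) = C_in/(1 + kV/Q).
C_ss = 10.8·3.66/(10.8 + 0.0339·494) = 39.528/27.547 = 1.4350 mg/L.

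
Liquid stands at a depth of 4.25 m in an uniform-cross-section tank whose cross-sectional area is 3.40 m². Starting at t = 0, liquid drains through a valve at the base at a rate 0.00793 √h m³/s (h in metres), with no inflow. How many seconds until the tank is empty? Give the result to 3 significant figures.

Unsteady balance on liquid volume: A dh/dt = −0.00793 √h.
This is separable: 2 d(√h)/dt = −0.00793/A, so √h = √h₀ − (0.00793/(2A)) t.
Set h = 0: 2√h₀ = (0.00793/A) t_empty ⇒ t_empty = 2A√h₀/0.00793.
t_empty = 2·3.40·√4.25/0.00793 = 6.8000·2.0616/0.00793 = 1767.8 s.

1770 s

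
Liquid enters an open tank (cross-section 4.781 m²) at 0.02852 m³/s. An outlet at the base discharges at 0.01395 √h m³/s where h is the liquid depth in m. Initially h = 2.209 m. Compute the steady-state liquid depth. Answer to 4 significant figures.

4.180 m

Level balance: A dh/dt = 0.02852 − 0.01395 √h. Setting dh/dt = 0:
Q_in = 0.01395 √h_ss ⇒ √h_ss = 0.02852/0.01395 = 2.04444.
h_ss = 2.04444² = 4.17975 m. (Since h₀ = 2.209 m < h_ss, the level will rise toward this value.)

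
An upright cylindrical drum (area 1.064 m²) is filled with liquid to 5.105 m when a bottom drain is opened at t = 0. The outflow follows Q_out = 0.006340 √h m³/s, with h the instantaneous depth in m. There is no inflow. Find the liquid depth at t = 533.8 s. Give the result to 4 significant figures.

0.4476 m

A dh/dt = −Q_out = −0.006340 √h.
Separate and integrate: 2(√h − √h₀) = −(0.006340/A) t.
√h = √5.105 − 0.006340·533.8/(2·1.064) = 2.25942 − 1.59036 = 0.669062.
h = 0.669062² = 0.447644 m.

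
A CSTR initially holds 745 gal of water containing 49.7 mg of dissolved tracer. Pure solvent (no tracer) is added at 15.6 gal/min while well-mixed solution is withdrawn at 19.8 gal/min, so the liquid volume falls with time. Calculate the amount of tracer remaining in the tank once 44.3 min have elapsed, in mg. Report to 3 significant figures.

12.8 mg

Total volume: dV/dt = Q_in − Q_out = -4.2000 gal/min, so V(t) = 745 − 4.2000 t and V(44.3) = 558.94 gal.
Species balance (pure solvent in): dm/dt = −Q_out · m/V(t).
dm/m = −Q_out dt/(V₀ − 4.2000 t); integrating gives ln(m/m₀) = −(Q_out/(Q_in−Q_out)) ln(V/V₀).
m = m₀ (V₀/V)^(Q_out/(Q_in−Q_out)) = 49.7 × (745/558.94)^(-4.7143) = 12.825 mg.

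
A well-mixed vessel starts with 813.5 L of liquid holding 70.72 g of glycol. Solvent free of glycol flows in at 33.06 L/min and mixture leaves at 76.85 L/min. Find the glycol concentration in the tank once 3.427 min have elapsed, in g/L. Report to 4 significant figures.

0.07453 g/L

Total volume: dV/dt = Q_in − Q_out = -43.7900 L/min, so V(t) = 813.5 − 43.7900 t and V(3.427) = 663.432 L.
No glycol enters, so dm/dt = −Q_out · (m/V).
Separate: dm/m = −Q_out dt/V(t) ⇒ ln(m/m₀) = −(Q_out/(Q_in−Q_out)) ln(V/V₀).
m = m₀ (V₀/V)^(Q_out/(Q_in−Q_out)) = 70.72 × (813.5/663.432)^(-1.75497) = 49.4447 g.
C = m/V = 49.4447/663.432 = 0.0745287 g/L.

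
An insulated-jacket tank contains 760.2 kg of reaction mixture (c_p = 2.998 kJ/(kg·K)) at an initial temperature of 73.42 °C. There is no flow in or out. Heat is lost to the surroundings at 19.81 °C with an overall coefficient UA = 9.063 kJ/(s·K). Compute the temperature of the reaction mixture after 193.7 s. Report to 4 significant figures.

44.63 °C

M c_p dT/dt = −UA(T − T_amb).
dT/dt = (T_ss − T)/τ with T_ss = T_amb = 19.8100 °C, τ = M c_p/UA = 760.2·2.998/9.063 = 251.471 s.
This is linear first-order; T(t) = T_ss + (T₀ − T_ss) e^(−t/τ).
T(193.7) = 19.8100 + (53.6100)·0.462889 = 44.6255 °C.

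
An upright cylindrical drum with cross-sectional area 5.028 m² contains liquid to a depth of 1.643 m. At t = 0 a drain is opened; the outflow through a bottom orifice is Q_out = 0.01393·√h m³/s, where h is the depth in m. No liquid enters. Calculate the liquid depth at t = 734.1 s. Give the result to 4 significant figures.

A dh/dt = −Q_out = −0.01393 √h.
Separate and integrate: 2(√h − √h₀) = −(0.01393/A) t.
√h = √1.643 − 0.01393·734.1/(2·5.028) = 1.28180 − 1.01691 = 0.264889.
h = 0.264889² = 0.0701662 m.

0.07017 m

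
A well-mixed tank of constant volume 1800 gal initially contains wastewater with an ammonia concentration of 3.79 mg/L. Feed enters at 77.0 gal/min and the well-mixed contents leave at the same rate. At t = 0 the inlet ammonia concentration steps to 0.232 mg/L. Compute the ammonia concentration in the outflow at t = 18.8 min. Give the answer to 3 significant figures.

Mass balance on the solute (V constant): V dC/dt = Q(C_in − C).
So dC/dt = (C_in − C)/τ with τ = V/Q = 1800/77.0 = 23.377 min.
Integrating: C(t) = C_in + (C₀ − C_in) e^(−t/τ).
C(18.8) = 0.232 + (3.79 − 0.232)·e^(−18.8/23.377) = 0.232 + (3.5580)·0.44744 = 1.8240 mg/L.

1.82 mg/L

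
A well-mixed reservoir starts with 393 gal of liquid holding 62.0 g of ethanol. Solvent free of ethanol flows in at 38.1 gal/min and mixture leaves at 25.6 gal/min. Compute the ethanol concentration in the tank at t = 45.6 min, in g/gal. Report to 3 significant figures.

Let m(t) be the amount of ethanol. Volume: V(t) = V₀ + (Q_in − Q_out) t = 393 + 12.500 t; V(45.6) = 963.00 gal.
No ethanol enters, so dm/dt = −Q_out · (m/V).
dm/m = −Q_out dt/(V₀ + 12.500 t); integrating gives ln(m/m₀) = −(Q_out/(Q_in−Q_out)) ln(V/V₀).
m = m₀ (V₀/V)^(Q_out/(Q_in−Q_out)) = 62.0 × (393/963.00)^(2.0480) = 9.8910 g.
C = m/V = 9.8910/963.00 = 0.010271 g/gal.

0.0103 g/gal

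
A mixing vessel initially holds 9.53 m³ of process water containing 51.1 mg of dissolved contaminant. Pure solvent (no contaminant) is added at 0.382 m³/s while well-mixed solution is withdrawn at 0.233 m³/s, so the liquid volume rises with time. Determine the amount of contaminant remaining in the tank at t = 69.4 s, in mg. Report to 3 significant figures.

Let m(t) be the amount of contaminant. Volume: V(t) = V₀ + (Q_in − Q_out) t = 9.53 + 0.14900 t; V(69.4) = 19.871 m³.
Species balance (pure solvent in): dm/dt = −Q_out · m/V(t).
dm/m = −Q_out dt/(V₀ + 0.14900 t); integrating gives ln(m/m₀) = −(Q_out/(Q_in−Q_out)) ln(V/V₀).
m = m₀ (V₀/V)^(Q_out/(Q_in−Q_out)) = 51.1 × (9.53/19.871)^(1.5638) = 16.196 mg.

16.2 mg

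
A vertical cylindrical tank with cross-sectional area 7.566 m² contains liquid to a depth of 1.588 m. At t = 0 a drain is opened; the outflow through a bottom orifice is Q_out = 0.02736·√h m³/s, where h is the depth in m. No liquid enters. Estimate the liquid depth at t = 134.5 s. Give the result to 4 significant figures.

1.034 m

Volume balance on the tank: A dh/dt = −0.02736 √h.
∫ h^(−1/2) dh = −(0.02736/A) ∫ dt, giving 2√h = 2√h₀ − (0.02736/A) t.
√h = √1.588 − 0.02736·134.5/(2·7.566) = 1.26016 − 0.243188 = 1.01697.
h = 1.01697² = 1.03423 m.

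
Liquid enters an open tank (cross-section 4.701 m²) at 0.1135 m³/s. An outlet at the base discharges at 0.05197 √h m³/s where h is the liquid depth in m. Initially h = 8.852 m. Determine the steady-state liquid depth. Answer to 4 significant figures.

4.770 m

Level balance: A dh/dt = 0.1135 − 0.05197 √h. Setting dh/dt = 0:
Q_in = 0.05197 √h_ss ⇒ √h_ss = 0.1135/0.05197 = 2.18395.
h_ss = 2.18395² = 4.76965 m. (Since h₀ = 8.852 m > h_ss, the level will fall toward this value.)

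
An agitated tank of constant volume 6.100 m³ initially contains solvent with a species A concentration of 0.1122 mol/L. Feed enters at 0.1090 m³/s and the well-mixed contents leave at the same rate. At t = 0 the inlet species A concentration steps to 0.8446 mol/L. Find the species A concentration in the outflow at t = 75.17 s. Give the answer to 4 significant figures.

Mass balance on the solute (V constant): V dC/dt = Q(C_in − C).
Time constant τ = V/Q = 6.100/0.1090 = 55.9633 s.
C approaches C_in exponentially: C(t) = C_in + (C₀ − C_in) e^(−t/τ).
C(75.17) = 0.8446 + (0.1122 − 0.8446)·e^(−75.17/55.9633) = 0.8446 + (-0.732400)·0.261009 = 0.653437 mol/L.

0.6534 mol/L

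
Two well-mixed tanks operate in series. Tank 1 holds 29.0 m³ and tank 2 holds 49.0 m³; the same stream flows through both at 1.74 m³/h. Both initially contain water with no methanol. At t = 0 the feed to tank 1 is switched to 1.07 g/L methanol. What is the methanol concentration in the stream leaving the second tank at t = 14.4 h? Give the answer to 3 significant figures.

Species balance on tank i: dCᵢ/dt = (Cᵢ₋₁ − Cᵢ)/τᵢ with τᵢ = Vᵢ/Q.
τ₁ = 29.0/1.74 = 16.667 h; τ₂ = 49.0/1.74 = 28.161 h.
Tank 1: C₁ = C_in(1 − e^(−t/τ₁)). Tank 2 (τ₁ ≠ τ₂): C₂ = C_in[1 − (τ₁ e^(−t/τ₁) − τ₂ e^(−t/τ₂))/(τ₁ − τ₂)].
At t = 14.4: e^(−t/τ₁) = 0.42147, e^(−t/τ₂) = 0.59969.
C₂ = 1.07·[1 − (16.667·0.42147 − 28.161·0.59969)/(-11.494)] = 1.07·0.14190 = 0.15183 g/L.

0.152 g/L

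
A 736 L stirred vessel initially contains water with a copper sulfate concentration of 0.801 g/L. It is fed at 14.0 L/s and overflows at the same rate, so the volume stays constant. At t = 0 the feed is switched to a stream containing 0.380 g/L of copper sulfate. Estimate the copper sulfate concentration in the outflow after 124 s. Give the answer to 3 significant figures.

0.420 g/L

Species balance on the tank: V dC/dt = Q(C_in − C).
So dC/dt = (C_in − C)/τ with τ = V/Q = 736/14.0 = 52.571 s.
C approaches C_in exponentially: C(t) = C_in + (C₀ − C_in) e^(−t/τ).
C(124) = 0.380 + (0.801 − 0.380)·e^(−124/52.571) = 0.380 + (0.42100)·0.094543 = 0.41980 g/L.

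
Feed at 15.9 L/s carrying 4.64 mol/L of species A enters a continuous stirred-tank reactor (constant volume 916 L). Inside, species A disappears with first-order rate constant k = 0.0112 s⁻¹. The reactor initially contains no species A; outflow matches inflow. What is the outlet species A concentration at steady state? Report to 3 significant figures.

2.82 mol/L

Species balance: V dC/dt = Q C_in − Q C − k V C.
Steady state (dC/dt = 0): C_ss = Q C_in/(Q + kV) = C_in/(1 + kV/Q).
C_ss = 15.9·4.64/(15.9 + 0.0112·916) = 73.776/26.159 = 2.8203 mol/L.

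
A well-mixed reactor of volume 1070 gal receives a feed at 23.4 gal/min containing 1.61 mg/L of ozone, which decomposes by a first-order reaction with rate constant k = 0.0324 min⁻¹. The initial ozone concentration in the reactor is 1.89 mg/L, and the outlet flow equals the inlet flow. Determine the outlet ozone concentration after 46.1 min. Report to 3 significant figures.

Species balance: V dC/dt = Q C_in − Q C − k V C.
dC/dt = (Q/V) C_in − (Q/V + k) C; effective rate a = Q/V + k = 0.021869 + 0.0324 = 0.054269 min⁻¹.
C_ss = Q C_in/(Q + kV) = 0.64879 mg/L; C(t) = C_ss + (C₀ − C_ss) e^(−a t).
C(46.1) = 0.64879 + (1.2412)·e^(−0.054269·46.1) = 0.64879 + (1.2412)·0.081937 = 0.75049 mg/L.

0.750 mg/L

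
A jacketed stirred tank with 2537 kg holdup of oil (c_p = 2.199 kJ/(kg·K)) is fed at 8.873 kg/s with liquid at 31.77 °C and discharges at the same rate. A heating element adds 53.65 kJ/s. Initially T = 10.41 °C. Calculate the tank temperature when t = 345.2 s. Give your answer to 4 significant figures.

M c_p dT/dt = ṁ c_p (T_in − T) + Q̇.
Rearrange: dT/dt = (T_ss − T)/τ with τ = M/ṁ = 285.924 s and T_ss = T_in + Q̇/(ṁ c_p) = 34.5196 °C.
This is linear first-order; T(t) = T_ss + (T₀ − T_ss) e^(−t/τ).
T(345.2) = 34.5196 + (-24.1096)·e^(−345.2/285.924) = 34.5196 + (-24.1096)·0.298999 = 27.3109 °C.

27.31 °C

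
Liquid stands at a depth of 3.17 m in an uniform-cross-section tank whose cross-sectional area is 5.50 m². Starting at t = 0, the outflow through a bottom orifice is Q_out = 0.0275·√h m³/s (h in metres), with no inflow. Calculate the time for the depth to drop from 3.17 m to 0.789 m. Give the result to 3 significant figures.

357 s

A dh/dt = −Q_out = −0.0275 √h.
∫ h^(−1/2) dh = −(0.0275/A) ∫ dt, giving 2√h = 2√h₀ − (0.0275/A) t.
t = 2A(√h₀ − √h)/0.0275 = 2·5.50·(√3.17 − √0.789)/0.0275
  = 11.000 × (1.7804 − 0.88826) / 0.0275 = 356.88 s.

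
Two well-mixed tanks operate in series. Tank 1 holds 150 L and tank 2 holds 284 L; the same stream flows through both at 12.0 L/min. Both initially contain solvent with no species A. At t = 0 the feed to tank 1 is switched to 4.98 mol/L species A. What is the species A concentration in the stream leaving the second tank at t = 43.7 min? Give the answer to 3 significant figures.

3.48 mol/L

Species balance on tank i: dCᵢ/dt = (Cᵢ₋₁ − Cᵢ)/τᵢ with τᵢ = Vᵢ/Q.
τ₁ = 150/12.0 = 12.500 min; τ₂ = 284/12.0 = 23.667 min.
Solving the cascade with C₁(0)=C₂(0)=0 gives C₂(t) = C_in[1 − (τ₁ e^(−t/τ₁) − τ₂ e^(−t/τ₂))/(τ₁ − τ₂)].
At t = 43.7: e^(−t/τ₁) = 0.030318, e^(−t/τ₂) = 0.15779.
C₂ = 4.98·[1 − (12.500·0.030318 − 23.667·0.15779)/(-11.167)] = 4.98·0.69951 = 3.4836 mol/L.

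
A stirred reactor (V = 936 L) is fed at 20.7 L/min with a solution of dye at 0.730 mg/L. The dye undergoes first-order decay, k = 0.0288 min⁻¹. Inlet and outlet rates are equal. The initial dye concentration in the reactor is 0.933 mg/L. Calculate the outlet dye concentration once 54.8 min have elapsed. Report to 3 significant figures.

0.355 mg/L

V dC/dt = Q(C_in − C) − k V C.
dC/dt = (Q/V) C_in − (Q/V + k) C; effective rate a = Q/V + k = 0.022115 + 0.0288 = 0.050915 min⁻¹.
C_ss = Q C_in/(Q + kV) = 0.31708 mg/L; C(t) = C_ss + (C₀ − C_ss) e^(−a t).
C(54.8) = 0.31708 + (0.61592)·e^(−0.050915·54.8) = 0.31708 + (0.61592)·0.061411 = 0.35490 mg/L.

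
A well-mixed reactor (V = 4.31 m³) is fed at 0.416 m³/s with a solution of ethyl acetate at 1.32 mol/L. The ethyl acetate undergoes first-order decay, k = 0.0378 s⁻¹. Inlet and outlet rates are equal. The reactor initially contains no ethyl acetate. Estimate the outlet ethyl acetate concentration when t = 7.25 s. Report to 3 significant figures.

0.590 mol/L

Accumulation = in − out − consumed: V dC/dt = Q C_in − Q C − k V C.
This is linear with rate a = Q/V + k = 0.13432 s⁻¹.
C_ss = Q C_in/(Q + kV) = 0.94853 mol/L; C(t) = C_ss + (C₀ − C_ss) e^(−a t).
C(7.25) = 0.94853 + (-0.94853)·e^(−0.13432·7.25) = 0.94853 + (-0.94853)·0.37764 = 0.59033 mol/L.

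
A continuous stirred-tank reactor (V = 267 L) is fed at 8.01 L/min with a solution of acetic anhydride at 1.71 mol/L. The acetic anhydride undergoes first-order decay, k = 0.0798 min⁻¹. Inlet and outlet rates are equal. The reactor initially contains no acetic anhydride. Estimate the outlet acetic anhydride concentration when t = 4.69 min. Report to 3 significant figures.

V dC/dt = Q(C_in − C) − k V C.
This is linear with rate a = Q/V + k = 0.10980 min⁻¹.
C_ss = Q C_in/(Q + kV) = 0.46721 mol/L; C(t) = C_ss + (C₀ − C_ss) e^(−a t).
C(4.69) = 0.46721 + (-0.46721)·e^(−0.10980·4.69) = 0.46721 + (-0.46721)·0.59752 = 0.18804 mol/L.

0.188 mol/L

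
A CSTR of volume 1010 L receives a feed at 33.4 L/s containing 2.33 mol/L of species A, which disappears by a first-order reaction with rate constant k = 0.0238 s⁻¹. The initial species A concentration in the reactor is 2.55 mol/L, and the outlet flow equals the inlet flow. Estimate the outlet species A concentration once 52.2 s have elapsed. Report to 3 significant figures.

V dC/dt = Q(C_in − C) − k V C.
dC/dt = (Q/V) C_in − (Q/V + k) C; effective rate a = Q/V + k = 0.033069 + 0.0238 = 0.056869 s⁻¹.
C_ss = Q C_in/(Q + kV) = 1.3549 mol/L; C(t) = C_ss + (C₀ − C_ss) e^(−a t).
C(52.2) = 1.3549 + (1.1951)·e^(−0.056869·52.2) = 1.3549 + (1.1951)·0.051376 = 1.4163 mol/L.

1.42 mol/L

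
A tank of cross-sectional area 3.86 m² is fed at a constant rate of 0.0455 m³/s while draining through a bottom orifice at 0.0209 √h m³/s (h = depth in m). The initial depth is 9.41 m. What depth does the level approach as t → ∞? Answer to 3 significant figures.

Level balance: A dh/dt = 0.0455 − 0.0209 √h. Setting dh/dt = 0:
Q_in = 0.0209 √h_ss ⇒ √h_ss = 0.0455/0.0209 = 2.1770.
h_ss = 2.1770² = 4.7395 m. (Since h₀ = 9.41 m > h_ss, the level will fall toward this value.)

4.74 m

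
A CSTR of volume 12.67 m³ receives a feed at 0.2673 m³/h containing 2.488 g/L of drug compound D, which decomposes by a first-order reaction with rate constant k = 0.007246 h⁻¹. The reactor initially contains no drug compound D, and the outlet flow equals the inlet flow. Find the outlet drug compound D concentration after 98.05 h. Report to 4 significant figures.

Species balance: V dC/dt = Q C_in − Q C − k V C.
dC/dt = (Q/V) C_in − (Q/V + k) C; effective rate a = Q/V + k = 0.0210971 + 0.007246 = 0.0283431 h⁻¹.
C_ss = Q C_in/(Q + kV) = 1.85193 g/L; C(t) = C_ss + (C₀ − C_ss) e^(−a t).
C(98.05) = 1.85193 + (-1.85193)·e^(−0.0283431·98.05) = 1.85193 + (-1.85193)·0.0620982 = 1.73693 g/L.

1.737 g/L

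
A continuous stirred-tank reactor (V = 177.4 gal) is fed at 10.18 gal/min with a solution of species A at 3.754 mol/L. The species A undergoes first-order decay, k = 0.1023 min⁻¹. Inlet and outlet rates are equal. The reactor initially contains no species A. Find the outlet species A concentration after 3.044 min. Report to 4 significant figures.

Accumulation = in − out − consumed: V dC/dt = Q C_in − Q C − k V C.
dC/dt = (Q/V) C_in − (Q/V + k) C; effective rate a = Q/V + k = 0.0573844 + 0.1023 = 0.159684 min⁻¹.
C_ss = Q C_in/(Q + kV) = 1.34904 mol/L; C(t) = C_ss + (C₀ − C_ss) e^(−a t).
C(3.044) = 1.34904 + (-1.34904)·e^(−0.159684·3.044) = 1.34904 + (-1.34904)·0.615033 = 0.519337 mol/L.

0.5193 mol/L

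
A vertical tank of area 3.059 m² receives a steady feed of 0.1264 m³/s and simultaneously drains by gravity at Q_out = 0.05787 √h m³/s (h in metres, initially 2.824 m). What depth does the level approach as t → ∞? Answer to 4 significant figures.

4.771 m

A dh/dt = Q_in − 0.05787 √h. Steady state requires inflow = outflow:
Q_in = 0.05787 √h_ss ⇒ √h_ss = 0.1264/0.05787 = 2.18421.
h_ss = 2.18421² = 4.77076 m. (Since h₀ = 2.824 m < h_ss, the level will rise toward this value.)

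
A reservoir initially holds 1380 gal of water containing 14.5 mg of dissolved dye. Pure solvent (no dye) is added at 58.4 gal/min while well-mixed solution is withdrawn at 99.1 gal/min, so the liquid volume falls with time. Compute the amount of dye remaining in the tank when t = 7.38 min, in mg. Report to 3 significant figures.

Total volume: dV/dt = Q_in − Q_out = -40.700 gal/min, so V(t) = 1380 − 40.700 t and V(7.38) = 1079.6 gal.
Solute balance: dm/dt = 0 − Q_out C = −Q_out m/V(t).
dm/m = −Q_out dt/(V₀ − 40.700 t); integrating gives ln(m/m₀) = −(Q_out/(Q_in−Q_out)) ln(V/V₀).
m = m₀ (V₀/V)^(Q_out/(Q_in−Q_out)) = 14.5 × (1380/1079.6)^(-2.4349) = 7.9763 mg.

7.98 mg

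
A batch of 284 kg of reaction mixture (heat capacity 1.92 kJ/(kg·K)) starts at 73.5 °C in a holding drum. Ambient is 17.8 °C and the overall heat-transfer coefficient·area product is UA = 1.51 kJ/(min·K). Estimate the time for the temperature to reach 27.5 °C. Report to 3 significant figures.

First-law balance (no shaft work): M c_p dT/dt = −UA(T − T_amb).
τ = M c_p/UA = 361.11 min; T_ss = T_amb = 17.800 °C.
T(t) = T_ss + (T₀ − T_ss)e^(−t/τ); set T = 27.5:
t = −τ ln[(T − T_ss)/(T₀ − T_ss)] = −361.11 · ln(0.17415) = 631.17 min.

631 min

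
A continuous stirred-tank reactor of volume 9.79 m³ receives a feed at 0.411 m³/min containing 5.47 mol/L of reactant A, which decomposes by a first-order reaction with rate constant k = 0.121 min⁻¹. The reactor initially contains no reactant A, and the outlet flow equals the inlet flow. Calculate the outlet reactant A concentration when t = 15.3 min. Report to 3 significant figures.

V dC/dt = Q(C_in − C) − k V C.
This is linear with rate a = Q/V + k = 0.16298 min⁻¹.
C_ss = Q C_in/(Q + kV) = 1.4090 mol/L; C(t) = C_ss + (C₀ − C_ss) e^(−a t).
C(15.3) = 1.4090 + (-1.4090)·e^(−0.16298·15.3) = 1.4090 + (-1.4090)·0.082610 = 1.2926 mol/L.

1.29 mol/L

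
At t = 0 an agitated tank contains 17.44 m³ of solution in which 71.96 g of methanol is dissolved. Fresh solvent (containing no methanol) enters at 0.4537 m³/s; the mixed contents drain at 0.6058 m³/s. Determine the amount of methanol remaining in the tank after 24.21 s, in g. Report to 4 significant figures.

27.98 g

Let m(t) be the amount of methanol. Volume: V(t) = V₀ + (Q_in − Q_out) t = 17.44 − 0.152100 t; V(24.21) = 13.7577 m³.
Species balance (pure solvent in): dm/dt = −Q_out · m/V(t).
Separate: dm/m = −Q_out dt/V(t) ⇒ ln(m/m₀) = −(Q_out/(Q_in−Q_out)) ln(V/V₀).
m = m₀ (V₀/V)^(Q_out/(Q_in−Q_out)) = 71.96 × (17.44/13.7577)^(-3.98291) = 27.9798 g.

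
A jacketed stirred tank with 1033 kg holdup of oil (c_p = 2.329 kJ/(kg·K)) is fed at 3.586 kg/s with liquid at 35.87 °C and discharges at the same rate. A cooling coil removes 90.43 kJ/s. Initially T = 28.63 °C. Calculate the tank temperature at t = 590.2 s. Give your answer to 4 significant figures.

25.50 °C

M c_p dT/dt = ṁ c_p (T_in − T) − Q̇.
τ = M/ṁ = 288.065 s; T_ss = T_in − Q̇/(ṁ c_p) = 35.87 − 90.43/(3.586·2.329) = 25.0424 °C.
This is linear first-order; T(t) = T_ss + (T₀ − T_ss) e^(−t/τ).
T(590.2) = 25.0424 + (3.58761)·e^(−590.2/288.065) = 25.0424 + (3.58761)·0.128884 = 25.5048 °C.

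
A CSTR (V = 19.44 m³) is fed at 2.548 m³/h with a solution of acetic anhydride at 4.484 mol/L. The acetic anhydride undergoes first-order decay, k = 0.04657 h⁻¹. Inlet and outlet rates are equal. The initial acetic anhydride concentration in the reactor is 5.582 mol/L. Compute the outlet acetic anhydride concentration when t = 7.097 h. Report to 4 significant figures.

Accumulation = in − out − consumed: V dC/dt = Q C_in − Q C − k V C.
dC/dt = (Q/V) C_in − (Q/V + k) C; effective rate a = Q/V + k = 0.131070 + 0.04657 = 0.177640 h⁻¹.
C_ss = Q C_in/(Q + kV) = 3.30848 mol/L; C(t) = C_ss + (C₀ − C_ss) e^(−a t).
C(7.097) = 3.30848 + (2.27352)·e^(−0.177640·7.097) = 3.30848 + (2.27352)·0.283452 = 3.95291 mol/L.

3.953 mol/L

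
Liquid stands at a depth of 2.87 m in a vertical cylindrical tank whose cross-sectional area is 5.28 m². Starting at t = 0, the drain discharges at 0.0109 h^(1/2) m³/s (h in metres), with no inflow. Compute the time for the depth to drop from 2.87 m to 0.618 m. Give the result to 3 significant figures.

880 s

With no inflow, A dh/dt = −0.0109 √h.
Separate and integrate: 2(√h − √h₀) = −(0.0109/A) t.
t = 2A(√h₀ − √h)/0.0109 = 2·5.28·(√2.87 − √0.618)/0.0109
  = 10.560 × (1.6941 − 0.78613) / 0.0109 = 879.66 s.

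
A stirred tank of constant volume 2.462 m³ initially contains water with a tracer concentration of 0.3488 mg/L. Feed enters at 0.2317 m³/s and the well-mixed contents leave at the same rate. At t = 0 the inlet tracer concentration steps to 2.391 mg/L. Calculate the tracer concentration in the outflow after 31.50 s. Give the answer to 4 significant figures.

Species balance on the tank: V dC/dt = Q(C_in − C).
Time constant τ = V/Q = 2.462/0.2317 = 10.6258 s.
Integrating: C(t) = C_in + (C₀ − C_in) e^(−t/τ).
C(31.50) = 2.391 + (0.3488 − 2.391)·e^(−31.50/10.6258) = 2.391 + (-2.04220)·0.0515873 = 2.28565 mg/L.

2.286 mg/L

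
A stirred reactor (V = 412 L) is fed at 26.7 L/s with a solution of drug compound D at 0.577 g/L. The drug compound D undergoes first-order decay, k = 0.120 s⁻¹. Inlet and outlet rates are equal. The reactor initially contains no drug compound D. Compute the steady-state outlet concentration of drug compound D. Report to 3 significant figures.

0.202 g/L

Species balance: V dC/dt = Q C_in − Q C − k V C.
At steady state: 0 = Q C_in − (Q + kV) C_ss, so C_ss = Q C_in/(Q + kV).
C_ss = 26.7·0.577/(26.7 + 0.120·412) = 15.406/76.140 = 0.20234 g/L.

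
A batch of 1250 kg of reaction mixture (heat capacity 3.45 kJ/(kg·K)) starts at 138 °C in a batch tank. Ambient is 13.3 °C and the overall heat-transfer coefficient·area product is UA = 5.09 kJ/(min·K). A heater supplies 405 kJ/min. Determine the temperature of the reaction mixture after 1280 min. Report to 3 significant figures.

103 °C

M c_p dT/dt = −UA(T − T_amb) + Q̇.
dT/dt = (T_ss − T)/τ with T_ss = T_amb + Q̇/UA = 13.3 + 405/5.09 = 92.868 °C, τ = M c_p/UA = 1250·3.45/5.09 = 847.25 min.
T approaches T_ss exponentially: T(t) = T_ss + (T₀ − T_ss) e^(−t/τ).
T(1280) = 92.868 + (45.132)·0.22074 = 102.83 °C.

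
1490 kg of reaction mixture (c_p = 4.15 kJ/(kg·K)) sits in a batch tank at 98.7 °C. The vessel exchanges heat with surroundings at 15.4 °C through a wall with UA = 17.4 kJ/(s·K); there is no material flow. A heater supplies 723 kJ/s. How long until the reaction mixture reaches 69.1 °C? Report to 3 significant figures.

439 s

Energy balance: M c_p dT/dt = −UA(T − T_amb) + Q̇.
τ = M c_p/UA = 355.37 s; T_ss = T_amb + Q̇/UA = 15.4 + 723/17.4 = 56.952 °C.
T(t) = T_ss + (T₀ − T_ss)e^(−t/τ); set T = 69.1:
t = −τ ln[(T − T_ss)/(T₀ − T_ss)] = −355.37 · ln(0.29099) = 438.70 s.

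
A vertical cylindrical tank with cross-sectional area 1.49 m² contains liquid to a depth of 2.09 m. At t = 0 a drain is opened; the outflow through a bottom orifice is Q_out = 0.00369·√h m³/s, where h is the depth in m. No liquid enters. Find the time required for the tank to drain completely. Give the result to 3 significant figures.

A dh/dt = −Q_out = −0.00369 √h.
∫ h^(−1/2) dh = −(0.00369/A) ∫ dt, giving 2√h = 2√h₀ − (0.00369/A) t.
Set h = 0: 2√h₀ = (0.00369/A) t_empty ⇒ t_empty = 2A√h₀/0.00369.
t_empty = 2·1.49·√2.09/0.00369 = 2.9800·1.4457/0.00369 = 1167.5 s.

1170 s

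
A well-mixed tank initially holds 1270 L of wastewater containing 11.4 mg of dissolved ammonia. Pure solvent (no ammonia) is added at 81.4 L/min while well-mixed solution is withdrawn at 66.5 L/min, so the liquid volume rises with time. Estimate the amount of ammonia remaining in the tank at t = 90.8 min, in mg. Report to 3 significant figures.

Total volume: dV/dt = Q_in − Q_out = 14.900 L/min, so V(t) = 1270 + 14.900 t and V(90.8) = 2622.9 L.
Species balance (pure solvent in): dm/dt = −Q_out · m/V(t).
Separate: dm/m = −Q_out dt/V(t) ⇒ ln(m/m₀) = −(Q_out/(Q_in−Q_out)) ln(V/V₀).
m = m₀ (V₀/V)^(Q_out/(Q_in−Q_out)) = 11.4 × (1270/2622.9)^(4.4631) = 0.44783 mg.

0.448 mg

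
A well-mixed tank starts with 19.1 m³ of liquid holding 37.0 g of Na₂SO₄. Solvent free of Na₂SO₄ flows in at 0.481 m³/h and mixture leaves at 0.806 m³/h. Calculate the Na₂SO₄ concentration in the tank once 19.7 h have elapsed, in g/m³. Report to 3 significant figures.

Let m(t) be the amount of Na₂SO₄. Volume: V(t) = V₀ + (Q_in − Q_out) t = 19.1 − 0.32500 t; V(19.7) = 12.698 m³.
Species balance (pure solvent in): dm/dt = −Q_out · m/V(t).
Separate: dm/m = −Q_out dt/V(t) ⇒ ln(m/m₀) = −(Q_out/(Q_in−Q_out)) ln(V/V₀).
m = m₀ (V₀/V)^(Q_out/(Q_in−Q_out)) = 37.0 × (19.1/12.698)^(-2.4800) = 13.442 g.
C = m/V = 13.442/12.698 = 1.0586 g/m³.

1.06 g/m³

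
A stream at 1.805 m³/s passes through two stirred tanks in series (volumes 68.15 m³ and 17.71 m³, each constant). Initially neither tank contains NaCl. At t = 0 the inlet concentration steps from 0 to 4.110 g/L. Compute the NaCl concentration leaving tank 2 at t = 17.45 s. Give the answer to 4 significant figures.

Each tank obeys Vᵢ dCᵢ/dt = Q(Cᵢ₋₁ − Cᵢ), so τᵢ = Vᵢ/Q.
τ₁ = 68.15/1.805 = 37.7562 s; τ₂ = 17.71/1.805 = 9.81163 s.
Solving the cascade with C₁(0)=C₂(0)=0 gives C₂(t) = C_in[1 − (τ₁ e^(−t/τ₁) − τ₂ e^(−t/τ₂))/(τ₁ − τ₂)].
At t = 17.45: e^(−t/τ₁) = 0.629912, e^(−t/τ₂) = 0.168891.
C₂ = 4.110·[1 − (37.7562·0.629912 − 9.81163·0.168891)/(27.9446)] = 4.110·0.208219 = 0.855780 g/L.

0.8558 g/L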